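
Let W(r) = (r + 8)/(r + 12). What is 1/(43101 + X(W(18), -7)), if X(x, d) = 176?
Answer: 1/43277 ≈ 2.3107e-5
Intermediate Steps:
W(r) = (8 + r)/(12 + r)
1/(43101 + X(W(18), -7)) = 1/(43101 + 176) = 1/43277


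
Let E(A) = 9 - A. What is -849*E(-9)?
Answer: -15282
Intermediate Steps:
-849*E(-9) = -849*(9 - 1*(-9)) = -849*(9 + 9) = -849*18 = -15282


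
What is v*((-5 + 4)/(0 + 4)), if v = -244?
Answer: 61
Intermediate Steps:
v*((-5 + 4)/(0 + 4)) = -244*(-5 + 4)/(0 + 4) = -(-244)/4 = -244*(-¼) = 61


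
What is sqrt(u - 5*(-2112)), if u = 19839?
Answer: sqrt(30399) ≈ 174.35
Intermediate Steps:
sqrt(u - 5*(-2112)) = sqrt(19839 - 5*(-2112)) = sqrt(19839 + 10560) = sqrt(30399)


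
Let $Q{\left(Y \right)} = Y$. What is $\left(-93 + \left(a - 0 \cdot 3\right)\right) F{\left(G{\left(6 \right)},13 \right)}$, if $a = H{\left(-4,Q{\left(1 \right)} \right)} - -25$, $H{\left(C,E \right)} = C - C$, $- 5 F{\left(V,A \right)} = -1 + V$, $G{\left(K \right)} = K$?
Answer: $68$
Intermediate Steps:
$F{\left(V,A \right)} = \frac{1}{5} - \frac{V}{5}$ ($F{\left(V,A \right)} = - \frac{-1 + V}{5} = \frac{1}{5} - \frac{V}{5}$)
$H{\left(C,E \right)} = 0$
$a = 25$ ($a = 0 - -25 = 0 + 25 = 25$)
$\left(-93 + \left(a - 0 \cdot 3\right)\right) F{\left(G{\left(6 \right)},13 \right)} = \left(-93 + \left(25 - 0 \cdot 3\right)\right) \left(\frac{1}{5} - \frac{6}{5}\right) = \left(-93 + \left(25 - 0\right)\right) \left(\frac{1}{5} - \frac{6}{5}\right) = \left(-93 + \left(25 + 0\right)\right) \left(-1\right) = \left(-93 + 25\right) \left(-1\right) = \left(-68\right) \left(-1\right) = 68$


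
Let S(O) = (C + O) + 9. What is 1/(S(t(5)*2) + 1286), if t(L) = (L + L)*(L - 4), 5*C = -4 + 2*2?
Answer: 1/1315 ≈ 0.00076046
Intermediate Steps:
C = 0 (C = (-4 + 2*2)/5 = (-4 + 4)/5 = (⅕)*0 = 0)
t(L) = 2*L*(-4 + L) (t(L) = (2*L)*(-4 + L) = 2*L*(-4 + L))
S(O) = 9 + O (S(O) = (0 + O) + 9 = O + 9 = 9 + O)
1/(S(t(5)*2) + 1286) = 1/((9 + (2*5*(-4 + 5))*2) + 1286) = 1/((9 + (2*5*1)*2) + 1286) = 1/((9 + 10*2) + 1286) = 1/((9 + 20) + 1286) = 1/(29 + 1286) = 1/1315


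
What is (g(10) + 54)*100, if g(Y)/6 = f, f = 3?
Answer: 7200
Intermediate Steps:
g(Y) = 18 (g(Y) = 6*3 = 18)
(g(10) + 54)*100 = (18 + 54)*100 = 72*100 = 7200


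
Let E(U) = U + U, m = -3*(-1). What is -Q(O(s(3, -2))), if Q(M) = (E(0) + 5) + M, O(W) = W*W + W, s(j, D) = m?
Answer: -17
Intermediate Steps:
m = 3
s(j, D) = 3
E(U) = 2*U
O(W) = W + W² (O(W) = W² + W = W + W²)
Q(M) = 5 + M (Q(M) = (2*0 + 5) + M = (0 + 5) + M = 5 + M)
-Q(O(s(3, -2))) = -(5 + 3*(1 + 3)) = -(5 + 3*4) = -(5 + 12) = -1*17 = -17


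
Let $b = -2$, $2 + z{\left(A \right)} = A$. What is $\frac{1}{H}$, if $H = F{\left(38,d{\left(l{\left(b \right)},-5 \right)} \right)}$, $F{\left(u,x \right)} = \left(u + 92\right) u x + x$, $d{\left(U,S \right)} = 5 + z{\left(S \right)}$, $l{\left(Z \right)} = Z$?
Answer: $- \frac{1}{9882} \approx -0.00010119$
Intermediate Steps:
$z{\left(A \right)} = -2 + A$
$d{\left(U,S \right)} = 3 + S$ ($d{\left(U,S \right)} = 5 + \left(-2 + S\right) = 3 + S$)
$F{\left(u,x \right)} = x + u x \left(92 + u\right)$ ($F{\left(u,x \right)} = \left(92 + u\right) u x + x = u \left(92 + u\right) x + x = u x \left(92 + u\right) + x = x + u x \left(92 + u\right)$)
$H = -9882$ ($H = \left(3 - 5\right) \left(1 + 38^{2} + 92 \cdot 38\right) = - 2 \left(1 + 1444 + 3496\right) = \left(-2\right) 4941 = -9882$)
$\frac{1}{H} = \frac{1}{-9882} = - \frac{1}{9882}$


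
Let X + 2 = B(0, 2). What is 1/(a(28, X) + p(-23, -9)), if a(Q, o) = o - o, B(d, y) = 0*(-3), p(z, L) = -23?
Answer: -1/23 ≈ -0.043478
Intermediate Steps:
B(d, y) = 0
X = -2 (X = -2 + 0 = -2)
a(Q, o) = 0
1/(a(28, X) + p(-23, -9)) = 1/(0 - 23) = 1/(-23) = -1/23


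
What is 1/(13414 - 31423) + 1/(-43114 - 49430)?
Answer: -36851/555541632 ≈ -6.6333e-5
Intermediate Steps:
1/(13414 - 31423) + 1/(-43114 - 49430) = 1/(-18009) + 1/(-92544) = -1/18009 - 1/92544 = -36851/555541632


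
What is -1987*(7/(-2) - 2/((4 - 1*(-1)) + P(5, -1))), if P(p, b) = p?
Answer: 73519/10 ≈ 7351.9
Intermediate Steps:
-1987*(7/(-2) - 2/((4 - 1*(-1)) + P(5, -1))) = -1987*(7/(-2) - 2/((4 - 1*(-1)) + 5)) = -1987*(7*(-½) - 2/((4 + 1) + 5)) = -1987*(-7/2 - 2/(5 + 5)) = -1987*(-7/2 - 2/10) = -1987*(-7/2 - 2*⅒) = -1987*(-7/2 - ⅕) = -1987*(-37/10) = 73519/10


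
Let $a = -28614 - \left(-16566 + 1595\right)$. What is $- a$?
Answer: $13643$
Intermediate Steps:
$a = -13643$ ($a = -28614 - -14971 = -28614 + 14971 = -13643$)
$- a = \left(-1\right) \left(-13643\right) = 13643$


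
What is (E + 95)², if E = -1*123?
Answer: 784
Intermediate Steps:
E = -123
(E + 95)² = (-123 + 95)² = (-28)² = 784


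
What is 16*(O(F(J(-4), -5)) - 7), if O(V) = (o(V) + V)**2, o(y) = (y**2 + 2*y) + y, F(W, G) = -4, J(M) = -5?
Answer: -112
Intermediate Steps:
o(y) = y**2 + 3*y
O(V) = (V + V*(3 + V))**2 (O(V) = (V*(3 + V) + V)**2 = (V + V*(3 + V))**2)
16*(O(F(J(-4), -5)) - 7) = 16*((-4)**2*(4 - 4)**2 - 7) = 16*(16*0**2 - 7) = 16*(16*0 - 7) = 16*(0 - 7) = 16*(-7) = -112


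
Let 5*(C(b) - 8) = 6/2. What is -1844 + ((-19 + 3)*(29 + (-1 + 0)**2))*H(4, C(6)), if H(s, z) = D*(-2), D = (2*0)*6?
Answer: -1844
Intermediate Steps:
D = 0 (D = 0*6 = 0)
C(b) = 43/5 (C(b) = 8 + (6/2)/5 = 8 + (6*(1/2))/5 = 8 + (1/5)*3 = 8 + 3/5 = 43/5)
H(s, z) = 0 (H(s, z) = 0*(-2) = 0)
-1844 + ((-19 + 3)*(29 + (-1 + 0)**2))*H(4, C(6)) = -1844 + ((-19 + 3)*(29 + (-1 + 0)**2))*0 = -1844 - 16*(29 + (-1)**2)*0 = -1844 - 16*(29 + 1)*0 = -1844 - 16*30*0 = -1844 - 480*0 = -1844 + 0 = -1844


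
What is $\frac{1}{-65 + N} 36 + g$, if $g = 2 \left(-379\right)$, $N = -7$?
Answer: $- \frac{1517}{2} \approx -758.5$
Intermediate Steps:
$g = -758$
$\frac{1}{-65 + N} 36 + g = \frac{1}{-65 - 7} \cdot 36 - 758 = \frac{1}{-72} \cdot 36 - 758 = \left(- \frac{1}{72}\right) 36 - 758 = - \frac{1}{2} - 758 = - \frac{1517}{2}$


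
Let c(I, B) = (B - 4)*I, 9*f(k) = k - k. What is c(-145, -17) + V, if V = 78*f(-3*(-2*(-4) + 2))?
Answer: 3045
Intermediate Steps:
f(k) = 0 (f(k) = (k - k)/9 = (1/9)*0 = 0)
c(I, B) = I*(-4 + B) (c(I, B) = (-4 + B)*I = I*(-4 + B))
V = 0 (V = 78*0 = 0)
c(-145, -17) + V = -145*(-4 - 17) + 0 = -145*(-21) + 0 = 3045 + 0 = 3045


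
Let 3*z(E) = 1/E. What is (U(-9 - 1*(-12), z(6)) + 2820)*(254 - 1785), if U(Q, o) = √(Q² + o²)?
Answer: -4317420 - 1531*√2917/18 ≈ -4.3220e+6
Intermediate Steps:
z(E) = 1/(3*E)
(U(-9 - 1*(-12), z(6)) + 2820)*(254 - 1785) = (√((-9 - 1*(-12))² + ((⅓)/6)²) + 2820)*(254 - 1785) = (√((-9 + 12)² + ((⅓)*(⅙))²) + 2820)*(-1531) = (√(3² + (1/18)²) + 2820)*(-1531) = (√(9 + 1/324) + 2820)*(-1531) = (√(2917/324) + 2820)*(-1531) = (√2917/18 + 2820)*(-1531) = (2820 + √2917/18)*(-1531) = -4317420 - 1531*√2917/18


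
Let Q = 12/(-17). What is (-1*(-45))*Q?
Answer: -540/17 ≈ -31.765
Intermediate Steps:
Q = -12/17 (Q = 12*(-1/17) = -12/17 ≈ -0.70588)
(-1*(-45))*Q = -1*(-45)*(-12/17) = 45*(-12/17) = -540/17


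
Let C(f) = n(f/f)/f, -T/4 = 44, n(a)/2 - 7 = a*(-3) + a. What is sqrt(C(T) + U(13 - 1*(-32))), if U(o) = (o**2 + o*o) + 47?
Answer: 9*sqrt(97922)/44 ≈ 64.007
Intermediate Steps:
n(a) = 14 - 4*a (n(a) = 14 + 2*(a*(-3) + a) = 14 + 2*(-3*a + a) = 14 + 2*(-2*a) = 14 - 4*a)
T = -176 (T = -4*44 = -176)
U(o) = 47 + 2*o**2 (U(o) = (o**2 + o**2) + 47 = 2*o**2 + 47 = 47 + 2*o**2)
C(f) = 10/f (C(f) = (14 - 4*f/f)/f = (14 - 4*1)/f = (14 - 4)/f = 10/f)
sqrt(C(T) + U(13 - 1*(-32))) = sqrt(10/(-176) + (47 + 2*(13 - 1*(-32))**2)) = sqrt(10*(-1/176) + (47 + 2*(13 + 32)**2)) = sqrt(-5/88 + (47 + 2*45**2)) = sqrt(-5/88 + (47 + 2*2025)) = sqrt(-5/88 + (47 + 4050)) = sqrt(-5/88 + 4097) = sqrt(360531/88) = 9*sqrt(97922)/44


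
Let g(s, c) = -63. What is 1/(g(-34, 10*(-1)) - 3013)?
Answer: -1/3076 ≈ -0.00032510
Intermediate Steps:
1/(g(-34, 10*(-1)) - 3013) = 1/(-63 - 3013) = 1/(-3076) = -1/3076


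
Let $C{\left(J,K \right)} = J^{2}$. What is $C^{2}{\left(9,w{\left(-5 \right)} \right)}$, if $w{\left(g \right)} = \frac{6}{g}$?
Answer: $6561$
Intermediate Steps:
$C^{2}{\left(9,w{\left(-5 \right)} \right)} = \left(9^{2}\right)^{2} = 81^{2} = 6561$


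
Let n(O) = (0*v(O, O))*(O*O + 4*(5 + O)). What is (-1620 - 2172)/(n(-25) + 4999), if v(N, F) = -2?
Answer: -3792/4999 ≈ -0.75855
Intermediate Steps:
n(O) = 0 (n(O) = (0*(-2))*(O*O + 4*(5 + O)) = 0*(O² + (20 + 4*O)) = 0*(20 + O² + 4*O) = 0)
(-1620 - 2172)/(n(-25) + 4999) = (-1620 - 2172)/(0 + 4999) = -3792/4999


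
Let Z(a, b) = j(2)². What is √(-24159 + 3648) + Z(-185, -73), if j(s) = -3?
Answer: 9 + 3*I*√2279 ≈ 9.0 + 143.22*I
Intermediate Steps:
Z(a, b) = 9 (Z(a, b) = (-3)² = 9)
√(-24159 + 3648) + Z(-185, -73) = √(-24159 + 3648) + 9 = √(-20511) + 9 = 3*I*√2279 + 9 = 9 + 3*I*√2279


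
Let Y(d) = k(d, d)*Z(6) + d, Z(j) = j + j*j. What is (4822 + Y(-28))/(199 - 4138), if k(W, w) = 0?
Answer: -1598/1313 ≈ -1.2171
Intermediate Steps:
Z(j) = j + j**2
Y(d) = d (Y(d) = 0*(6*(1 + 6)) + d = 0*(6*7) + d = 0*42 + d = 0 + d = d)
(4822 + Y(-28))/(199 - 4138) = (4822 - 28)/(199 - 4138) = 4794/(-3939) = 4794*(-1/3939) = -1598/1313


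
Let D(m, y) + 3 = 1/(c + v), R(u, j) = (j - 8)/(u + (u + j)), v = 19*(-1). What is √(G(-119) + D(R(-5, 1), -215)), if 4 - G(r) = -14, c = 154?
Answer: √30390/45 ≈ 3.8739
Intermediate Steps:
G(r) = 18 (G(r) = 4 - 1*(-14) = 4 + 14 = 18)
v = -19
R(u, j) = (-8 + j)/(j + 2*u) (R(u, j) = (-8 + j)/(u + (j + u)) = (-8 + j)/(j + 2*u))
D(m, y) = -404/135 (D(m, y) = -3 + 1/(154 - 19) = -3 + 1/135 = -404/135)
√(G(-119) + D(R(-5, 1), -215)) = √(18 - 404/135) = √(2026/135) = √30390/45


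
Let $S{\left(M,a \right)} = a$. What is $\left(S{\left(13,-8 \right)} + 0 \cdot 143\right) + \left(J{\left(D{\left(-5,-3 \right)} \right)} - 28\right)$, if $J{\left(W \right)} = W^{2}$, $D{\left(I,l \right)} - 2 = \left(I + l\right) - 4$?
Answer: $64$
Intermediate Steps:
$D{\left(I,l \right)} = -2 + I + l$ ($D{\left(I,l \right)} = 2 - \left(4 - I - l\right) = 2 + \left(-4 + I + l\right) = -2 + I + l$)
$\left(S{\left(13,-8 \right)} + 0 \cdot 143\right) + \left(J{\left(D{\left(-5,-3 \right)} \right)} - 28\right) = \left(-8 + 0 \cdot 143\right) + \left(\left(-2 - 5 - 3\right)^{2} - 28\right) = \left(-8 + 0\right) - \left(28 - \left(-10\right)^{2}\right) = -8 + \left(100 - 28\right) = -8 + 72 = 64$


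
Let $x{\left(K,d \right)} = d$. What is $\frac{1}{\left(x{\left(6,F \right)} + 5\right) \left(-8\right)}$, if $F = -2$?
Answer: $- \frac{1}{24} \approx -0.041667$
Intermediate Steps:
$\frac{1}{\left(x{\left(6,F \right)} + 5\right) \left(-8\right)} = \frac{1}{\left(-2 + 5\right) \left(-8\right)} = \frac{1}{3 \left(-8\right)} = \frac{1}{-24} = - \frac{1}{24}$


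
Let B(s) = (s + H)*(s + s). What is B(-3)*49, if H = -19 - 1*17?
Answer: 11466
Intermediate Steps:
H = -36 (H = -19 - 17 = -36)
B(s) = 2*s*(-36 + s) (B(s) = (s - 36)*(s + s) = (-36 + s)*(2*s) = 2*s*(-36 + s))
B(-3)*49 = (2*(-3)*(-36 - 3))*49 = (2*(-3)*(-39))*49 = 234*49 = 11466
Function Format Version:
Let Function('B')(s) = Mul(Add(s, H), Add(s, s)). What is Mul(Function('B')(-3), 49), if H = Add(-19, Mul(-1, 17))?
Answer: 11466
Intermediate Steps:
H = -36 (H = Add(-19, -17) = -36)
Function('B')(s) = Mul(2, s, Add(-36, s)) (Function('B')(s) = Mul(Add(s, -36), Add(s, s)) = Mul(Add(-36, s), Mul(2, s)) = Mul(2, s, Add(-36, s)))
Mul(Function('B')(-3), 49) = Mul(Mul(2, -3, Add(-36, -3)), 49) = Mul(Mul(2, -3, -39), 49) = Mul(234, 49) = 11466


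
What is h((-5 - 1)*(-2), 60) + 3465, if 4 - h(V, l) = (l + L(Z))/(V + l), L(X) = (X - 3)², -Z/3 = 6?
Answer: 83089/24 ≈ 3462.0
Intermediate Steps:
Z = -18 (Z = -3*6 = -18)
L(X) = (-3 + X)²
h(V, l) = 4 - (441 + l)/(V + l) (h(V, l) = 4 - (l + (-3 - 18)²)/(V + l) = 4 - (l + (-21)²)/(V + l) = 4 - (l + 441)/(V + l) = 4 - (441 + l)/(V + l))
h((-5 - 1)*(-2), 60) + 3465 = (-441 + 3*60 + 4*((-5 - 1)*(-2)))/((-5 - 1)*(-2) + 60) + 3465 = (-441 + 180 + 4*(-6*(-2)))/(-6*(-2) + 60) + 3465 = (-441 + 180 + 4*12)/(12 + 60) + 3465 = (-441 + 180 + 48)/72 + 3465 = (1/72)*(-213) + 3465 = -71/24 + 3465 = 83089/24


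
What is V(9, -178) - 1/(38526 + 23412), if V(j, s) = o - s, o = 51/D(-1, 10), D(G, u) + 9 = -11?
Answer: 108670211/619380 ≈ 175.45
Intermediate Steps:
D(G, u) = -20 (D(G, u) = -9 - 11 = -20)
o = -51/20 (o = 51/(-20) = 51*(-1/20) = -51/20 ≈ -2.5500)
V(j, s) = -51/20 - s
V(9, -178) - 1/(38526 + 23412) = (-51/20 - 1*(-178)) - 1/(38526 + 23412) = (-51/20 + 178) - 1/61938 = 3509/20 - 1*1/61938 = 3509/20 - 1/61938 = 108670211/619380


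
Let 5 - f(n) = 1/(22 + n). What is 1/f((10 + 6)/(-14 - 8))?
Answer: 234/1159 ≈ 0.20190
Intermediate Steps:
f(n) = 5 - 1/(22 + n)
1/f((10 + 6)/(-14 - 8)) = 1/((109 + 5*((10 + 6)/(-14 - 8)))/(22 + (10 + 6)/(-14 - 8))) = 1/((109 + 5*(16/(-22)))/(22 + 16/(-22))) = 1/((109 + 5*(16*(-1/22)))/(22 + 16*(-1/22))) = 1/((109 + 5*(-8/11))/(22 - 8/11)) = 1/((109 - 40/11)/(234/11)) = 1/((11/234)*(1159/11)) = 1/(1159/234) = 234/1159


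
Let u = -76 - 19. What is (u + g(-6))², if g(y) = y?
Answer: 10201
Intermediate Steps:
u = -95
(u + g(-6))² = (-95 - 6)² = (-101)² = 10201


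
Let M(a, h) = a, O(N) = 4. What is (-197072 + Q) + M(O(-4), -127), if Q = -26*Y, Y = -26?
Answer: -196392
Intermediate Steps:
Q = 676 (Q = -26*(-26) = 676)
(-197072 + Q) + M(O(-4), -127) = (-197072 + 676) + 4 = -196396 + 4 = -196392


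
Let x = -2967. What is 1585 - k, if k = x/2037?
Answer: 1077204/679 ≈ 1586.5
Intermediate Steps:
k = -989/679 (k = -2967/2037 = -2967*1/2037 = -989/679 ≈ -1.4566)
1585 - k = 1585 - 1*(-989/679) = 1585 + 989/679 = 1077204/679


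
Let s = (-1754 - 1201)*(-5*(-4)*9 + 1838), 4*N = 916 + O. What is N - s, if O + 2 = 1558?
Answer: 5963808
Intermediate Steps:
O = 1556 (O = -2 + 1558 = 1556)
N = 618 (N = (916 + 1556)/4 = (1/4)*2472 = 618)
s = -5963190 (s = -2955*(20*9 + 1838) = -2955*(180 + 1838) = -2955*2018 = -5963190)
N - s = 618 - 1*(-5963190) = 618 + 5963190 = 5963808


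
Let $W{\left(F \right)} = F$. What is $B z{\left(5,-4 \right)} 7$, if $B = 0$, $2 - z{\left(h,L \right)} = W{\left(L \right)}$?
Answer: $0$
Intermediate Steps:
$z{\left(h,L \right)} = 2 - L$
$B z{\left(5,-4 \right)} 7 = 0 \left(2 - -4\right) 7 = 0 \left(2 + 4\right) 7 = 0 \cdot 6 \cdot 7 = 0 \cdot 7 = 0$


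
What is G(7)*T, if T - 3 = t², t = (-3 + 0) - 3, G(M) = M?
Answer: 273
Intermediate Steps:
t = -6 (t = -3 - 3 = -6)
T = 39 (T = 3 + (-6)² = 3 + 36 = 39)
G(7)*T = 7*39 = 273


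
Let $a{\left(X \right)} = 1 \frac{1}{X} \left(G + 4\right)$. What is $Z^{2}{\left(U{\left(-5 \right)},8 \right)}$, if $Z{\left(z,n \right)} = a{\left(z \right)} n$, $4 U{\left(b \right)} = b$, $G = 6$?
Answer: $4096$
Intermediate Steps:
$U{\left(b \right)} = \frac{b}{4}$
$a{\left(X \right)} = \frac{10}{X}$ ($a{\left(X \right)} = 1 \frac{1}{X} \left(6 + 4\right) = \frac{1}{X} 10 = \frac{10}{X}$)
$Z{\left(z,n \right)} = \frac{10 n}{z}$ ($Z{\left(z,n \right)} = \frac{10}{z} n = \frac{10 n}{z}$)
$Z^{2}{\left(U{\left(-5 \right)},8 \right)} = \left(10 \cdot 8 \frac{1}{\frac{1}{4} \left(-5\right)}\right)^{2} = \left(10 \cdot 8 \frac{1}{- \frac{5}{4}}\right)^{2} = \left(10 \cdot 8 \left(- \frac{4}{5}\right)\right)^{2} = \left(-64\right)^{2} = 4096$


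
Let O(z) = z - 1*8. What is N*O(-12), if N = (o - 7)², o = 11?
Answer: -320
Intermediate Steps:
N = 16 (N = (11 - 7)² = 4² = 16)
O(z) = -8 + z (O(z) = z - 8 = -8 + z)
N*O(-12) = 16*(-8 - 12) = 16*(-20) = -320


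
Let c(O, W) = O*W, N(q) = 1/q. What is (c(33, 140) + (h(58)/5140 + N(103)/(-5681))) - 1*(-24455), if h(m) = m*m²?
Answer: 21890289155594/751908755 ≈ 29113.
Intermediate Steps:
h(m) = m³
(c(33, 140) + (h(58)/5140 + N(103)/(-5681))) - 1*(-24455) = (33*140 + (58³/5140 + 1/(103*(-5681)))) - 1*(-24455) = (4620 + (195112*(1/5140) + (1/103)*(-1/5681))) + 24455 = (4620 + (48778/1285 - 1/585143)) + 24455 = (4620 + 28542103969/751908755) + 24455 = 3502360552069/751908755 + 24455 = 21890289155594/751908755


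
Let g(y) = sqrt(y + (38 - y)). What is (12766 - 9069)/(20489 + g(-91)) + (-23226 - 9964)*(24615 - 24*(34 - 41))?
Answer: -345304799493947077/419799083 - 3697*sqrt(38)/419799083 ≈ -8.2255e+8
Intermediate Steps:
g(y) = sqrt(38)
(12766 - 9069)/(20489 + g(-91)) + (-23226 - 9964)*(24615 - 24*(34 - 41)) = (12766 - 9069)/(20489 + sqrt(38)) + (-23226 - 9964)*(24615 - 24*(34 - 41)) = 3697/(20489 + sqrt(38)) - 33190*(24615 - 24*(-7)) = 3697/(20489 + sqrt(38)) - 33190*(24615 + 168) = 3697/(20489 + sqrt(38)) - 33190*24783 = 3697/(20489 + sqrt(38)) - 822547770 = -822547770 + 3697/(20489 + sqrt(38))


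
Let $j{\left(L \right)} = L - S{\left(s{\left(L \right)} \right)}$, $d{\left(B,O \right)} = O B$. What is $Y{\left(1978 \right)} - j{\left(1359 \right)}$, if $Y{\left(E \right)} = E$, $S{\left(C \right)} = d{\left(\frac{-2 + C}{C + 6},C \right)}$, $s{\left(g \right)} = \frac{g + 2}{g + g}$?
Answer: $\frac{29721521623}{48024342} \approx 618.88$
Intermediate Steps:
$d{\left(B,O \right)} = B O$
$s{\left(g \right)} = \frac{2 + g}{2 g}$
$S{\left(C \right)} = \frac{C \left(-2 + C\right)}{6 + C}$ ($S{\left(C \right)} = \frac{-2 + C}{C + 6} C = \frac{-2 + C}{6 + C} C = \frac{C \left(-2 + C\right)}{6 + C}$)
$j{\left(L \right)} = L - \frac{\left(-2 + \frac{2 + L}{2 L}\right) \left(2 + L\right)}{2 L \left(6 + \frac{2 + L}{2 L}\right)}$ ($j{\left(L \right)} = L - \frac{\frac{2 + L}{2 L} \left(-2 + \frac{2 + L}{2 L}\right)}{6 + \frac{2 + L}{2 L}} = L - \frac{\left(-2 + \frac{2 + L}{2 L}\right) \left(2 + L\right)}{2 L \left(6 + \frac{2 + L}{2 L}\right)}$)
$Y{\left(1978 \right)} - j{\left(1359 \right)} = 1978 - \frac{-4 + 4 \cdot 1359 + 7 \cdot 1359^{2} + 26 \cdot 1359^{3}}{2 \cdot 1359 \left(2 + 13 \cdot 1359\right)} = 1978 - \frac{1}{2} \cdot \frac{1}{1359} \frac{1}{2 + 17667} \left(-4 + 5436 + 7 \cdot 1846881 + 26 \cdot 2509911279\right) = 1978 - \frac{1}{2} \cdot \frac{1}{1359} \cdot \frac{1}{17669} \left(-4 + 5436 + 12928167 + 65257693254\right) = 1978 - \frac{1}{2} \cdot \frac{1}{1359} \cdot \frac{1}{17669} \cdot 65270626853 = 1978 - \frac{65270626853}{48024342} = \frac{29721521623}{48024342}$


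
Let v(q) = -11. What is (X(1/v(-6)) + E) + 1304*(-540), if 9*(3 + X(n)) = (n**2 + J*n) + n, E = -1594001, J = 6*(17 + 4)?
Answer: -2502701992/1089 ≈ -2.2982e+6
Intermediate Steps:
J = 126 (J = 6*21 = 126)
X(n) = -3 + n**2/9 + 127*n/9 (X(n) = -3 + ((n**2 + 126*n) + n)/9 = -3 + (n**2 + 127*n)/9 = -3 + (n**2/9 + 127*n/9) = -3 + n**2/9 + 127*n/9)
(X(1/v(-6)) + E) + 1304*(-540) = ((-3 + (1/(-11))**2/9 + (127/9)/(-11)) - 1594001) + 1304*(-540) = ((-3 + (-1/11)**2/9 + (127/9)*(-1/11)) - 1594001) - 704160 = ((-3 + (1/9)*(1/121) - 127/99) - 1594001) - 704160 = ((-3 + 1/1089 - 127/99) - 1594001) - 704160 = (-4663/1089 - 1594001) - 704160 = -1735871752/1089 - 704160 = -2502701992/1089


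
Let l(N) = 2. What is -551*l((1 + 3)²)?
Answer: -1102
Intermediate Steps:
-551*l((1 + 3)²) = -551*2 = -1102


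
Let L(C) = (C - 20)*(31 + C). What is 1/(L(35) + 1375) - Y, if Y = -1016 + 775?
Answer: 569966/2365 ≈ 241.00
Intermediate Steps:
L(C) = (-20 + C)*(31 + C)
Y = -241
1/(L(35) + 1375) - Y = 1/((-620 + 35**2 + 11*35) + 1375) - 1*(-241) = 1/((-620 + 1225 + 385) + 1375) + 241 = 1/(990 + 1375) + 241 = 1/2365 + 241 = 569966/2365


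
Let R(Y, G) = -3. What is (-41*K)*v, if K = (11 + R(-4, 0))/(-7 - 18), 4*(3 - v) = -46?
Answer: 4756/25 ≈ 190.24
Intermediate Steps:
v = 29/2 (v = 3 - ¼*(-46) = 3 + 23/2 = 29/2 ≈ 14.500)
K = -8/25 (K = (11 - 3)/(-7 - 18) = 8/(-25) = 8*(-1/25) = -8/25 ≈ -0.32000)
(-41*K)*v = -41*(-8/25)*(29/2) = (328/25)*(29/2) = 4756/25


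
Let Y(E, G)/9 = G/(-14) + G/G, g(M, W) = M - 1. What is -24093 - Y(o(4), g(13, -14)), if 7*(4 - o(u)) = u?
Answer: -168660/7 ≈ -24094.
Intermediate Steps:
o(u) = 4 - u/7
g(M, W) = -1 + M
Y(E, G) = 9 - 9*G/14 (Y(E, G) = 9*(G/(-14) + G/G) = 9*(G*(-1/14) + 1) = 9*(-G/14 + 1) = 9*(1 - G/14) = 9 - 9*G/14)
-24093 - Y(o(4), g(13, -14)) = -24093 - (9 - 9*(-1 + 13)/14) = -24093 - (9 - 9/14*12) = -24093 - (9 - 54/7) = -24093 - 1*9/7 = -24093 - 9/7 = -168660/7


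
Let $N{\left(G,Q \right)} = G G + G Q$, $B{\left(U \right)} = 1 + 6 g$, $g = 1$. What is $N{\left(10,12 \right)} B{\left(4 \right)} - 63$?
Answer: $1477$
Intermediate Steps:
$B{\left(U \right)} = 7$ ($B{\left(U \right)} = 1 + 6 \cdot 1 = 1 + 6 = 7$)
$N{\left(G,Q \right)} = G^{2} + G Q$
$N{\left(10,12 \right)} B{\left(4 \right)} - 63 = 10 \left(10 + 12\right) 7 - 63 = 10 \cdot 22 \cdot 7 - 63 = 220 \cdot 7 - 63 = 1540 - 63 = 1477$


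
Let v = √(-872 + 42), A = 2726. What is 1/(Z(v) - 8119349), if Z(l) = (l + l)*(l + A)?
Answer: -I/(5452*√830 + 8121009*I) ≈ -1.2309e-7 - 2.3807e-9*I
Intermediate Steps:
v = I*√830 (v = √(-830) = I*√830 ≈ 28.81*I)
Z(l) = 2*l*(2726 + l) (Z(l) = (l + l)*(l + 2726) = (2*l)*(2726 + l) = 2*l*(2726 + l))
1/(Z(v) - 8119349) = 1/(2*(I*√830)*(2726 + I*√830) - 8119349) = 1/(2*I*√830*(2726 + I*√830) - 8119349) = 1/(-8119349 + 2*I*√830*(2726 + I*√830))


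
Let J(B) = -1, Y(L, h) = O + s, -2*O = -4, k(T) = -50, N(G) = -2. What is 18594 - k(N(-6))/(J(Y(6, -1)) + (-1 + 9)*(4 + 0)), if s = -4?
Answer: 576464/31 ≈ 18596.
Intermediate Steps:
O = 2 (O = -1/2*(-4) = 2)
Y(L, h) = -2 (Y(L, h) = 2 - 4 = -2)
18594 - k(N(-6))/(J(Y(6, -1)) + (-1 + 9)*(4 + 0)) = 18594 - (-50)/(-1 + (-1 + 9)*(4 + 0)) = 18594 - (-50)/(-1 + 8*4) = 18594 - (-50)/(-1 + 32) = 18594 - (-50)/31 = 18594 - 1*(-50/31) = 18594 + 50/31 = 576464/31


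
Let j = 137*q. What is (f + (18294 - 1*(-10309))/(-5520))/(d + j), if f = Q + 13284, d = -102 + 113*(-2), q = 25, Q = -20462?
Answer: -39651163/17095440 ≈ -2.3194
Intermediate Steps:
d = -328 (d = -102 - 226 = -328)
f = -7178 (f = -20462 + 13284 = -7178)
j = 3425 (j = 137*25 = 3425)
(f + (18294 - 1*(-10309))/(-5520))/(d + j) = (-7178 + (18294 - 1*(-10309))/(-5520))/(-328 + 3425) = (-7178 + (18294 + 10309)*(-1/5520))/3097 = (-7178 + 28603*(-1/5520))*(1/3097) = (-7178 - 28603/5520)*(1/3097) = -39651163/5520*1/3097 = -39651163/17095440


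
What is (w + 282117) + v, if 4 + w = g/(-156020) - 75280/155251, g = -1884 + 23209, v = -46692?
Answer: 1140482771135249/4844452204 ≈ 2.3542e+5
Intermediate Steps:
g = 21325
w = -22388991451/4844452204 (w = -4 + (21325/(-156020) - 75280/155251) = -4 + (21325*(-1/156020) - 75280*1/155251) = -4 + (-4265/31204 - 75280/155251) = -4 - 3011182635/4844452204 = -22388991451/4844452204 ≈ -4.6216)
(w + 282117) + v = (-22388991451/4844452204 + 282117) - 46692 = 1366679933444417/4844452204 - 46692 = 1140482771135249/4844452204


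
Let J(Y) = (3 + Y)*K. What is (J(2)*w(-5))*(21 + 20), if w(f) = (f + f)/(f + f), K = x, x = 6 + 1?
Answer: 1435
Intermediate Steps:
x = 7
K = 7
J(Y) = 21 + 7*Y (J(Y) = (3 + Y)*7 = 21 + 7*Y)
w(f) = 1 (w(f) = (2*f)/((2*f)) = (2*f)*(1/(2*f)) = 1)
(J(2)*w(-5))*(21 + 20) = ((21 + 7*2)*1)*(21 + 20) = ((21 + 14)*1)*41 = (35*1)*41 = 35*41 = 1435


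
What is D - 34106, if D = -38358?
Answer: -72464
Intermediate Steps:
D - 34106 = -38358 - 34106 = -72464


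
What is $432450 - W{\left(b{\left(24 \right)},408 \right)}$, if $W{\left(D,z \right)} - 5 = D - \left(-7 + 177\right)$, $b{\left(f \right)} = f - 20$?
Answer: $432611$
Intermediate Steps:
$b{\left(f \right)} = -20 + f$
$W{\left(D,z \right)} = -165 + D$ ($W{\left(D,z \right)} = 5 + \left(D - \left(-7 + 177\right)\right) = 5 + \left(D - 170\right) = 5 + \left(-170 + D\right) = -165 + D$)
$432450 - W{\left(b{\left(24 \right)},408 \right)} = 432450 - \left(-165 + \left(-20 + 24\right)\right) = 432450 - \left(-165 + 4\right) = 432450 - -161 = 432450 + 161 = 432611$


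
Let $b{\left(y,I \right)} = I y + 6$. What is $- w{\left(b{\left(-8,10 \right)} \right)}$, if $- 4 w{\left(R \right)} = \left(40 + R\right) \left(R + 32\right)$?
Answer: $357$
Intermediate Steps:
$b{\left(y,I \right)} = 6 + I y$
$w{\left(R \right)} = - \frac{\left(32 + R\right) \left(40 + R\right)}{4}$ ($w{\left(R \right)} = - \frac{\left(40 + R\right) \left(R + 32\right)}{4} = - \frac{\left(40 + R\right) \left(32 + R\right)}{4} = - \frac{\left(32 + R\right) \left(40 + R\right)}{4}$)
$- w{\left(b{\left(-8,10 \right)} \right)} = - (-320 - 18 \left(6 + 10 \left(-8\right)\right) - \frac{\left(6 + 10 \left(-8\right)\right)^{2}}{4}) = - (-320 - 18 \left(6 - 80\right) - \frac{\left(6 - 80\right)^{2}}{4}) = - (-320 - -1332 - \frac{\left(-74\right)^{2}}{4}) = - (-320 + 1332 - 1369) = \left(-1\right) \left(-357\right) = 357$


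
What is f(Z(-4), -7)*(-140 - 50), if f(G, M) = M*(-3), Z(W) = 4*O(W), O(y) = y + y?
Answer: -3990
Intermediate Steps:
O(y) = 2*y
Z(W) = 8*W (Z(W) = 4*(2*W) = 8*W)
f(G, M) = -3*M
f(Z(-4), -7)*(-140 - 50) = (-3*(-7))*(-140 - 50) = 21*(-190) = -3990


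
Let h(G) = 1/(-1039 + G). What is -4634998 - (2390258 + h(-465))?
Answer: -10565985023/1504 ≈ -7.0253e+6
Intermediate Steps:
-4634998 - (2390258 + h(-465)) = -4634998 - (2390258 + 1/(-1039 - 465)) = -4634998 - (2390258 + 1/(-1504)) = -4634998 - (2390258 - 1/1504) = -4634998 - 1*3594948031/1504 = -4634998 - 3594948031/1504 = -10565985023/1504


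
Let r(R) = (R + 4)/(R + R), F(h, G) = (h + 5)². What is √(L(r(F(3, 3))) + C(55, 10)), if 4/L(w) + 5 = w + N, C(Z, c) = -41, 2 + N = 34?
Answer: I*√31709833/881 ≈ 6.3918*I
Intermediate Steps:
F(h, G) = (5 + h)²
N = 32 (N = -2 + 34 = 32)
r(R) = (4 + R)/(2*R) (r(R) = (4 + R)/((2*R)) = (4 + R)*(1/(2*R)) = (4 + R)/(2*R))
L(w) = 4/(27 + w) (L(w) = 4/(-5 + (w + 32)) = 4/(-5 + (32 + w)) = 4/(27 + w))
√(L(r(F(3, 3))) + C(55, 10)) = √(4/(27 + (4 + (5 + 3)²)/(2*((5 + 3)²))) - 41) = √(4/(27 + (4 + 8²)/(2*(8²))) - 41) = √(4/(27 + (½)*(4 + 64)/64) - 41) = √(4/(27 + (½)*(1/64)*68) - 41) = √(4/(27 + 17/32) - 41) = √(4/(881/32) - 41) = √(4*(32/881) - 41) = √(128/881 - 41) = √(-35993/881) = I*√31709833/881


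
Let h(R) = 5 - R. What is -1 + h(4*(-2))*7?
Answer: 90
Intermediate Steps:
-1 + h(4*(-2))*7 = -1 + (5 - 4*(-2))*7 = -1 + (5 - 1*(-8))*7 = -1 + (5 + 8)*7 = -1 + 13*7 = -1 + 91 = 90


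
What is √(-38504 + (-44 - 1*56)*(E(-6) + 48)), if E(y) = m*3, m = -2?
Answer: 4*I*√2669 ≈ 206.65*I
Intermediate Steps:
E(y) = -6 (E(y) = -2*3 = -6)
√(-38504 + (-44 - 1*56)*(E(-6) + 48)) = √(-38504 + (-44 - 1*56)*(-6 + 48)) = √(-38504 + (-44 - 56)*42) = √(-38504 - 100*42) = √(-38504 - 4200) = √(-42704) = 4*I*√2669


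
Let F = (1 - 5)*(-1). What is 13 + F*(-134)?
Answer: -523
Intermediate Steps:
F = 4 (F = -4*(-1) = 4)
13 + F*(-134) = 13 + 4*(-134) = 13 - 536 = -523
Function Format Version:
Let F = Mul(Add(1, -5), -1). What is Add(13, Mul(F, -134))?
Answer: -523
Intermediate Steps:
F = 4 (F = Mul(-4, -1) = 4)
Add(13, Mul(F, -134)) = Add(13, Mul(4, -134)) = Add(13, -536) = -523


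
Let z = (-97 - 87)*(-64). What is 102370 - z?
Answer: 90594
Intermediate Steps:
z = 11776 (z = -184*(-64) = 11776)
102370 - z = 102370 - 1*11776 = 102370 - 11776 = 90594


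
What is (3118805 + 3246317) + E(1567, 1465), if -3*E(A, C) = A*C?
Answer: 16799711/3 ≈ 5.5999e+6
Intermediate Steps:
E(A, C) = -A*C/3
(3118805 + 3246317) + E(1567, 1465) = (3118805 + 3246317) - ⅓*1567*1465 = 6365122 - 2295655/3 = 16799711/3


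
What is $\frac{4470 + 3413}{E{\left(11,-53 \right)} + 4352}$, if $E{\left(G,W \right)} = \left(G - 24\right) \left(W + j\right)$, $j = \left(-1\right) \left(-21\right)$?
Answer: $\frac{7883}{4768} \approx 1.6533$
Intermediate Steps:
$j = 21$
$E{\left(G,W \right)} = \left(-24 + G\right) \left(21 + W\right)$ ($E{\left(G,W \right)} = \left(G - 24\right) \left(W + 21\right) = \left(-24 + G\right) \left(21 + W\right)$)
$\frac{4470 + 3413}{E{\left(11,-53 \right)} + 4352} = \frac{4470 + 3413}{\left(-504 - -1272 + 21 \cdot 11 + 11 \left(-53\right)\right) + 4352} = \frac{7883}{\left(-504 + 1272 + 231 - 583\right) + 4352} = \frac{7883}{416 + 4352} = \frac{7883}{4768}$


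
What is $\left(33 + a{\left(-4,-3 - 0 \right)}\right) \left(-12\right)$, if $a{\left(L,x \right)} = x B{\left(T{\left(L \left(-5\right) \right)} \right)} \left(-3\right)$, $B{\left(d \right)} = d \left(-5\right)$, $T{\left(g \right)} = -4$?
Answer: $-2556$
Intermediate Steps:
$B{\left(d \right)} = - 5 d$
$a{\left(L,x \right)} = - 60 x$ ($a{\left(L,x \right)} = x \left(\left(-5\right) \left(-4\right)\right) \left(-3\right) = x 20 \left(-3\right) = 20 x \left(-3\right) = - 60 x$)
$\left(33 + a{\left(-4,-3 - 0 \right)}\right) \left(-12\right) = \left(33 - 60 \left(-3 - 0\right)\right) \left(-12\right) = \left(33 - 60 \left(-3 + 0\right)\right) \left(-12\right) = \left(33 - -180\right) \left(-12\right) = \left(33 + 180\right) \left(-12\right) = 213 \left(-12\right) = -2556$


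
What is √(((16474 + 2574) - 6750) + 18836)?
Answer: √31134 ≈ 176.45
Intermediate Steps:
√(((16474 + 2574) - 6750) + 18836) = √((19048 - 6750) + 18836) = √(12298 + 18836) = √31134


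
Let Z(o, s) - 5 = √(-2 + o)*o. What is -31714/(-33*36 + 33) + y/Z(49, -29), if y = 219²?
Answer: 3301062133/130309410 + 2350089*√47/112822 ≈ 168.14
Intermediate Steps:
y = 47961
Z(o, s) = 5 + o*√(-2 + o) (Z(o, s) = 5 + √(-2 + o)*o = 5 + o*√(-2 + o))
-31714/(-33*36 + 33) + y/Z(49, -29) = -31714/(-33*36 + 33) + 47961/(5 + 49*√(-2 + 49)) = -31714/(-1188 + 33) + 47961/(5 + 49*√47) = -31714/(-1155) + 47961/(5 + 49*√47) = -31714*(-1/1155) + 47961/(5 + 49*√47) = 31714/1155 + 47961/(5 + 49*√47)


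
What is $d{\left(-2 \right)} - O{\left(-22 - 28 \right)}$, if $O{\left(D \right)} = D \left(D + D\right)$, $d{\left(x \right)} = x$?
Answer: $-5002$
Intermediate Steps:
$O{\left(D \right)} = 2 D^{2}$ ($O{\left(D \right)} = D 2 D = 2 D^{2}$)
$d{\left(-2 \right)} - O{\left(-22 - 28 \right)} = -2 - 2 \left(-22 - 28\right)^{2} = -2 - 2 \left(-50\right)^{2} = -2 - 2 \cdot 2500 = -2 - 5000 = -5002$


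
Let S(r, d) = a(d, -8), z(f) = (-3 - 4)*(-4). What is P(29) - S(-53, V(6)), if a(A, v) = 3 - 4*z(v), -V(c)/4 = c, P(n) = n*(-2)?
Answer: 51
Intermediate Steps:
P(n) = -2*n
V(c) = -4*c
z(f) = 28 (z(f) = -7*(-4) = 28)
a(A, v) = -109 (a(A, v) = 3 - 4*28 = 3 - 112 = -109)
S(r, d) = -109
P(29) - S(-53, V(6)) = -2*29 - 1*(-109) = -58 + 109 = 51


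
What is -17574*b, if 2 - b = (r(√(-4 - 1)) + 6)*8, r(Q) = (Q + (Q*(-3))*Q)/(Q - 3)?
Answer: 316332*(I + 3*√5)/(√5 + 3*I) ≈ 4.0671e+5 - 4.0419e+5*I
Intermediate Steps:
r(Q) = (Q - 3*Q²)/(-3 + Q) (r(Q) = (Q + (-3*Q)*Q)/(-3 + Q) = (Q - 3*Q²)/(-3 + Q))
b = -46 - 8*I*√5*(1 - 3*I*√5)/(-3 + I*√5) (b = 2 - (√(-4 - 1)*(1 - 3*√(-4 - 1))/(-3 + √(-4 - 1)) + 6)*8 = 2 - (√(-5)*(1 - 3*I*√5)/(-3 + √(-5)) + 6)*8 = 2 - ((I*√5)*(1 - 3*I*√5)/(-3 + I*√5) + 6)*8 = 2 - (I*√5*(1 - 3*I*√5)/(-3 + I*√5) + 6)*8 = 2 - (6 + I*√5*(1 - 3*I*√5)/(-3 + I*√5))*8 = 2 - (48 + 8*I*√5*(1 - 3*I*√5)/(-3 + I*√5)) = 2 + (-48 - 8*I*√5*(1 - 3*I*√5)/(-3 + I*√5)) = -46 - 8*I*√5*(1 - 3*I*√5)/(-3 + I*√5) ≈ -23.143 + 23.0*I)
-17574*b = -316332*(-I - 3*√5)/(√5 + 3*I)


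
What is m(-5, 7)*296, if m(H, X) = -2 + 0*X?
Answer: -592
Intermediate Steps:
m(H, X) = -2 (m(H, X) = -2 + 0 = -2)
m(-5, 7)*296 = -2*296 = -592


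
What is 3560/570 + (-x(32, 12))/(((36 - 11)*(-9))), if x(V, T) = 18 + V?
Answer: 1106/171 ≈ 6.4678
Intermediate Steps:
3560/570 + (-x(32, 12))/(((36 - 11)*(-9))) = 3560/570 + (-(18 + 32))/(((36 - 11)*(-9))) = 3560*(1/570) + (-1*50)/((25*(-9))) = 356/57 - 50/(-225) = 356/57 - 50*(-1/225) = 356/57 + 2/9 = 1106/171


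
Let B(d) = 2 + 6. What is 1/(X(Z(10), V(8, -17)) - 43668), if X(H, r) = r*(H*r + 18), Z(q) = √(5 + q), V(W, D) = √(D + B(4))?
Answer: -1/(43668 - 54*I + 9*√15) ≈ -2.2882e-5 - 2.8273e-8*I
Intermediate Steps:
B(d) = 8
V(W, D) = √(8 + D) (V(W, D) = √(D + 8) = √(8 + D))
X(H, r) = r*(18 + H*r)
1/(X(Z(10), V(8, -17)) - 43668) = 1/(√(8 - 17)*(18 + √(5 + 10)*√(8 - 17)) - 43668) = 1/(√(-9)*(18 + √15*√(-9)) - 43668) = 1/((3*I)*(18 + √15*(3*I)) - 43668) = 1/((3*I)*(18 + 3*I*√15) - 43668) = 1/(3*I*(18 + 3*I*√15) - 43668) = 1/(-43668 + 3*I*(18 + 3*I*√15))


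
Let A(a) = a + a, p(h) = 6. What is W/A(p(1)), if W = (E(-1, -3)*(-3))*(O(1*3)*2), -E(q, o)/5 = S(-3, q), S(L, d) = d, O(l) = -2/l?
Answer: 5/3 ≈ 1.6667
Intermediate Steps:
E(q, o) = -5*q
A(a) = 2*a
W = 20 (W = (-5*(-1)*(-3))*(-2/(1*3)*2) = (5*(-3))*(-2/3*2) = -15*(-2*⅓)*2 = -(-10)*2 = -15*(-4/3) = 20)
W/A(p(1)) = 20/((2*6)) = 20/12 = 20*(1/12) = 5/3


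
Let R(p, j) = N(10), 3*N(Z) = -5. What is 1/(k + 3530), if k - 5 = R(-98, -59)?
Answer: 3/10600 ≈ 0.00028302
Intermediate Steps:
N(Z) = -5/3 (N(Z) = (⅓)*(-5) = -5/3)
R(p, j) = -5/3
k = 10/3 (k = 5 - 5/3 = 10/3 ≈ 3.3333)
1/(k + 3530) = 1/(10/3 + 3530) = 1/(10600/3) = 3/10600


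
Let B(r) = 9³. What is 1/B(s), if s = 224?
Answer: 1/729 ≈ 0.0013717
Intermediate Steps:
B(r) = 729
1/B(s) = 1/729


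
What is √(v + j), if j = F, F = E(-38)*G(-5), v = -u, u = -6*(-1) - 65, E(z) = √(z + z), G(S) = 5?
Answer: √(59 + 10*I*√19) ≈ 8.135 + 2.6791*I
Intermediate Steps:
E(z) = √2*√z (E(z) = √(2*z) = √2*√z)
u = -59 (u = 6 - 65 = -59)
v = 59 (v = -1*(-59) = 59)
F = 10*I*√19 (F = (√2*√(-38))*5 = (√2*(I*√38))*5 = (2*I*√19)*5 = 10*I*√19 ≈ 43.589*I)
j = 10*I*√19 ≈ 43.589*I
√(v + j) = √(59 + 10*I*√19)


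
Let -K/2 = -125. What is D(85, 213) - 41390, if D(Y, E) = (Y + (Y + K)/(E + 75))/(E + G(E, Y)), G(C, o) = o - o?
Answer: -2539003345/61344 ≈ -41390.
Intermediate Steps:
K = 250 (K = -2*(-125) = 250)
G(C, o) = 0
D(Y, E) = (Y + (250 + Y)/(75 + E))/E (D(Y, E) = (Y + (Y + 250)/(E + 75))/(E + 0) = (Y + (250 + Y)/(75 + E))/E)
D(85, 213) - 41390 = (250 + 76*85 + 213*85)/(213*(75 + 213)) - 41390 = (1/213)*(250 + 6460 + 18105)/288 - 41390 = (1/213)*(1/288)*24815 - 41390 = 24815/61344 - 41390 = -2539003345/61344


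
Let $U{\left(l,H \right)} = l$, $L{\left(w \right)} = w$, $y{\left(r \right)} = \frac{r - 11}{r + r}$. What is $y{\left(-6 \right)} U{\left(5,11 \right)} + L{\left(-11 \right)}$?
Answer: $- \frac{47}{12} \approx -3.9167$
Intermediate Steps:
$y{\left(r \right)} = \frac{-11 + r}{2 r}$
$y{\left(-6 \right)} U{\left(5,11 \right)} + L{\left(-11 \right)} = \frac{-11 - 6}{2 \left(-6\right)} 5 - 11 = \frac{1}{2} \left(- \frac{1}{6}\right) \left(-17\right) 5 - 11 = \frac{17}{12} \cdot 5 - 11 = \frac{85}{12} - 11 = - \frac{47}{12}$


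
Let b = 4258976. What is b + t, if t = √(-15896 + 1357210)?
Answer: 4258976 + √1341314 ≈ 4.2601e+6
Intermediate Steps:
t = √1341314 ≈ 1158.2
b + t = 4258976 + √1341314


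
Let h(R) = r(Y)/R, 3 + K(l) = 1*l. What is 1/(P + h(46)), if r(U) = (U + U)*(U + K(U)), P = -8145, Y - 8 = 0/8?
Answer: -23/187231 ≈ -0.00012284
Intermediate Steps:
K(l) = -3 + l (K(l) = -3 + 1*l = -3 + l)
Y = 8 (Y = 8 + 0/8 = 8 + 0*(⅛) = 8 + 0 = 8)
r(U) = 2*U*(-3 + 2*U) (r(U) = (U + U)*(U + (-3 + U)) = (2*U)*(-3 + 2*U) = 2*U*(-3 + 2*U))
h(R) = 208/R (h(R) = (2*8*(-3 + 2*8))/R = (2*8*(-3 + 16))/R = (2*8*13)/R = 208/R)
1/(P + h(46)) = 1/(-8145 + 208/46) = 1/(-8145 + 208*(1/46)) = 1/(-8145 + 104/23) = 1/(-187231/23) = -23/187231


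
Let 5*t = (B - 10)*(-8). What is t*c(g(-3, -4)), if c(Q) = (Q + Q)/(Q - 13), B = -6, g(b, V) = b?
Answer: 48/5 ≈ 9.6000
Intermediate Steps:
t = 128/5 (t = ((-6 - 10)*(-8))/5 = (-16*(-8))/5 = (⅕)*128 = 128/5 ≈ 25.600)
c(Q) = 2*Q/(-13 + Q) (c(Q) = (2*Q)/(-13 + Q) = 2*Q/(-13 + Q))
t*c(g(-3, -4)) = 128*(2*(-3)/(-13 - 3))/5 = 128*(2*(-3)/(-16))/5 = 128*(2*(-3)*(-1/16))/5 = (128/5)*(3/8) = 48/5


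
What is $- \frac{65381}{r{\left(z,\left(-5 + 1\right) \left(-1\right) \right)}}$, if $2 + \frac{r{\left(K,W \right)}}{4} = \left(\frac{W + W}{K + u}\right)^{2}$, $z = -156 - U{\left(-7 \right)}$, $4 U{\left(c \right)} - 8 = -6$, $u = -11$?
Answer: $\frac{7337382725}{896776} \approx 8182.0$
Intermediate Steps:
$U{\left(c \right)} = \frac{1}{2}$ ($U{\left(c \right)} = 2 + \frac{1}{4} \left(-6\right) = 2 - \frac{3}{2} = \frac{1}{2}$)
$z = - \frac{313}{2}$ ($z = -156 - \frac{1}{2} = - \frac{313}{2} \approx -156.5$)
$r{\left(K,W \right)} = -8 + \frac{16 W^{2}}{\left(-11 + K\right)^{2}}$ ($r{\left(K,W \right)} = -8 + 4 \left(\frac{W + W}{K - 11}\right)^{2} = -8 + 4 \left(\frac{2 W}{-11 + K}\right)^{2} = -8 + 4 \frac{4 W^{2}}{\left(-11 + K\right)^{2}} = -8 + \frac{16 W^{2}}{\left(-11 + K\right)^{2}}$)
$- \frac{65381}{r{\left(z,\left(-5 + 1\right) \left(-1\right) \right)}} = - \frac{65381}{-8 + \frac{16 \left(\left(-5 + 1\right) \left(-1\right)\right)^{2}}{\left(-11 - \frac{313}{2}\right)^{2}}} = - \frac{65381}{-8 + \frac{16 \left(\left(-4\right) \left(-1\right)\right)^{2}}{\frac{112225}{4}}} = - \frac{65381}{-8 + 16 \cdot 4^{2} \cdot \frac{4}{112225}} = - \frac{65381}{-8 + 16 \cdot 16 \cdot \frac{4}{112225}} = - \frac{65381}{-8 + \frac{1024}{112225}} = - \frac{65381}{- \frac{896776}{112225}} = \left(-65381\right) \left(- \frac{112225}{896776}\right) = \frac{7337382725}{896776}$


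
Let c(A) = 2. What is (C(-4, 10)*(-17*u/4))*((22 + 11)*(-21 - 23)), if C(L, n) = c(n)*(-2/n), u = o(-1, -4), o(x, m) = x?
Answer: 12342/5 ≈ 2468.4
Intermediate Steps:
u = -1
C(L, n) = -4/n (C(L, n) = 2*(-2/n) = -4/n)
(C(-4, 10)*(-17*u/4))*((22 + 11)*(-21 - 23)) = ((-4/10)*(-(-17)/4))*((22 + 11)*(-21 - 23)) = ((-4*1/10)*(-(-17)/4))*(33*(-44)) = -(-34)*(-1)/(5*4)*(-1452) = -2/5*17/4*(-1452) = -17/10*(-1452) = 12342/5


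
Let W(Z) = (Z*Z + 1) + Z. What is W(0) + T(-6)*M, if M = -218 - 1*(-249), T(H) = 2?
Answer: 63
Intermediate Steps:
W(Z) = 1 + Z + Z² (W(Z) = (Z² + 1) + Z = (1 + Z²) + Z = 1 + Z + Z²)
M = 31 (M = -218 + 249 = 31)
W(0) + T(-6)*M = (1 + 0 + 0²) + 2*31 = (1 + 0 + 0) + 62 = 1 + 62 = 63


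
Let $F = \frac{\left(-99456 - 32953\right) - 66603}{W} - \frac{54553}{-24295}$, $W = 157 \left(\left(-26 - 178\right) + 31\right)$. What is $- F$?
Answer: $- \frac{6316710573}{659876495} \approx -9.5726$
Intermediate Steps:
$W = -27161$ ($W = 157 \left(\left(-26 - 178\right) + 31\right) = 157 \left(-204 + 31\right) = 157 \left(-173\right) = -27161$)
$F = \frac{6316710573}{659876495}$ ($F = \frac{\left(-99456 - 32953\right) - 66603}{-27161} - \frac{54553}{-24295} = \left(-132409 - 66603\right) \left(- \frac{1}{27161}\right) - - \frac{54553}{24295} = \left(-199012\right) \left(- \frac{1}{27161}\right) + \frac{54553}{24295} = \frac{199012}{27161} + \frac{54553}{24295} = \frac{6316710573}{659876495} \approx 9.5726$)
$- F = \left(-1\right) \frac{6316710573}{659876495} = - \frac{6316710573}{659876495}$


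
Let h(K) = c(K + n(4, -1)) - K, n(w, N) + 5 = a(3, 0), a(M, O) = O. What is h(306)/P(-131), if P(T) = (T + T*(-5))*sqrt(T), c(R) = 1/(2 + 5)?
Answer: 2141*I*sqrt(131)/480508 ≈ 0.050998*I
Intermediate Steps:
n(w, N) = -5 (n(w, N) = -5 + 0 = -5)
c(R) = 1/7
h(K) = 1/7 - K
P(T) = -4*T**(3/2) (P(T) = (T - 5*T)*sqrt(T) = (-4*T)*sqrt(T) = -4*T**(3/2))
h(306)/P(-131) = (1/7 - 1*306)/((-(-524)*I*sqrt(131))) = (1/7 - 306)/((-(-524)*I*sqrt(131))) = -2141*(-I*sqrt(131)/68644)/7 = -(-2141)*I*sqrt(131)/480508 = 2141*I*sqrt(131)/480508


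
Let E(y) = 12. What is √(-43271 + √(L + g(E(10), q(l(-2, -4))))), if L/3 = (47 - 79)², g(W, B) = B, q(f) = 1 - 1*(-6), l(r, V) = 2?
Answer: √(-43271 + √3079) ≈ 207.88*I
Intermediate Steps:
q(f) = 7 (q(f) = 1 + 6 = 7)
L = 3072 (L = 3*(47 - 79)² = 3*(-32)² = 3*1024 = 3072)
√(-43271 + √(L + g(E(10), q(l(-2, -4))))) = √(-43271 + √(3072 + 7)) = √(-43271 + √3079)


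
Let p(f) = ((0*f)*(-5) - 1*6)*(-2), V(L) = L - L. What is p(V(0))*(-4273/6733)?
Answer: -51276/6733 ≈ -7.6156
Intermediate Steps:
V(L) = 0
p(f) = 12 (p(f) = (0*(-5) - 6)*(-2) = (0 - 6)*(-2) = -6*(-2) = 12)
p(V(0))*(-4273/6733) = 12*(-4273/6733) = -51276/6733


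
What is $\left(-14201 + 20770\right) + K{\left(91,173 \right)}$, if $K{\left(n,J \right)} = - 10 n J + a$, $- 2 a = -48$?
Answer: $-150837$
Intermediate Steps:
$a = 24$ ($a = \left(- \frac{1}{2}\right) \left(-48\right) = 24$)
$K{\left(n,J \right)} = 24 - 10 J n$ ($K{\left(n,J \right)} = - 10 n J + 24 = - 10 J n + 24 = 24 - 10 J n$)
$\left(-14201 + 20770\right) + K{\left(91,173 \right)} = \left(-14201 + 20770\right) + \left(24 - 1730 \cdot 91\right) = 6569 + \left(24 - 157430\right) = 6569 - 157406 = -150837$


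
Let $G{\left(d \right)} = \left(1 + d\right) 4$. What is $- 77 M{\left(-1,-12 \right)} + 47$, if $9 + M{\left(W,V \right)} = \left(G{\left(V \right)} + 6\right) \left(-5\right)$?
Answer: $-13890$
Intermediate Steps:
$G{\left(d \right)} = 4 + 4 d$
$M{\left(W,V \right)} = -59 - 20 V$ ($M{\left(W,V \right)} = -9 + \left(\left(4 + 4 V\right) + 6\right) \left(-5\right) = -9 + \left(10 + 4 V\right) \left(-5\right) = -9 - \left(50 + 20 V\right) = -59 - 20 V$)
$- 77 M{\left(-1,-12 \right)} + 47 = - 77 \left(-59 - -240\right) + 47 = - 77 \left(-59 + 240\right) + 47 = \left(-77\right) 181 + 47 = -13937 + 47 = -13890$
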